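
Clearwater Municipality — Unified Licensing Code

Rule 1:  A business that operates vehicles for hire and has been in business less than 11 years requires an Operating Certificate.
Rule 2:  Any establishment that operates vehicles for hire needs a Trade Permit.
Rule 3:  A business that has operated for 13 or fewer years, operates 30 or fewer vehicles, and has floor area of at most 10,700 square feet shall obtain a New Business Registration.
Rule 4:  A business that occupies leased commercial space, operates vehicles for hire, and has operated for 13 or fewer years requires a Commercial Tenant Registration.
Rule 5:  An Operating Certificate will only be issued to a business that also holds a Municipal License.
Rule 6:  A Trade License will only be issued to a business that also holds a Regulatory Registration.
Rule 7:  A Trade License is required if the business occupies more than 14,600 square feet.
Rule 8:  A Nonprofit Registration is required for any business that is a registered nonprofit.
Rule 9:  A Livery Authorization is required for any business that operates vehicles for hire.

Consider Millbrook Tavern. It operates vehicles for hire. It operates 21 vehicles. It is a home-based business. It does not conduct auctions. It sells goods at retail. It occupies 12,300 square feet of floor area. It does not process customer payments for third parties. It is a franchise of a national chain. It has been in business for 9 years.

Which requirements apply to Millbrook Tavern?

Rule 1: operates vehicles for hire; years in business 9 < 11 → Operating Certificate required.
Rule 2: operates vehicles for hire → Trade Permit required.
Rule 3: years in business 9 ≤ 13; vehicles 21 ≤ 30; floor area 12,300 square feet > 10,700 square feet → New Business Registration not required.
Rule 4: is a home-based business (not: occupies leased commercial space); operates vehicles for hire; years in business 9 ≤ 13 → Commercial Tenant Registration not required.
Rule 5: Operating Certificate is required → Municipal License also required.
Rule 6: Trade License is not required → no effect.
Rule 7: floor area 12,300 square feet ≤ 14,600 square feet → Trade License not required.
Rule 8: is a franchise of a national chain (not: is a registered nonprofit) → Nonprofit Registration not required.
Rule 9: operates vehicles for hire → Livery Authorization required.

Livery Authorization, Municipal License, Operating Certificate, Trade Permit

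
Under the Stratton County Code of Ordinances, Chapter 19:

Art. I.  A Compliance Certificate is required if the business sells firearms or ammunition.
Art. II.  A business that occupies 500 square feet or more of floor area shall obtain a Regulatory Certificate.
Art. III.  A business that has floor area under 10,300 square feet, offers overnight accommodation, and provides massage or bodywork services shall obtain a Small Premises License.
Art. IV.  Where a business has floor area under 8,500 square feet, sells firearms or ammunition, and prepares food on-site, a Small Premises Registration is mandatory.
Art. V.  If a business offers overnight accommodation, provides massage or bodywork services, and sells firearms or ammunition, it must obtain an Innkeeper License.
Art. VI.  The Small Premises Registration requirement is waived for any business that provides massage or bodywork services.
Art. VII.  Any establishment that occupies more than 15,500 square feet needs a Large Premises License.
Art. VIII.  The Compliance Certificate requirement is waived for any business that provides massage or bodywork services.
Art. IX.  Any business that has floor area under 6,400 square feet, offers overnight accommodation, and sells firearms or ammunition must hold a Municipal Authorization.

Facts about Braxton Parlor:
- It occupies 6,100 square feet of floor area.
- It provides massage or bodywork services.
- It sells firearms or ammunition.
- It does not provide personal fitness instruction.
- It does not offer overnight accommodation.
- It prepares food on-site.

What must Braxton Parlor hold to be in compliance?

Regulatory Certificate

Art. I. sells firearms or ammunition → Compliance Certificate required.
Art. II. floor area 6,100 square feet ≥ 500 square feet → Regulatory Certificate required.
Art. III. floor area 6,100 square feet < 10,300 square feet; does not offer overnight accommodation; provides massage or bodywork services → Small Premises License not required.
Art. IV. floor area 6,100 square feet < 8,500 square feet; sells firearms or ammunition; prepares food on-site → Small Premises Registration required.
Art. V. does not offer overnight accommodation; provides massage or bodywork services; sells firearms or ammunition → Innkeeper License not required.
Art. VI. provides massage or bodywork services → exempt from Small Premises Registration.
Art. VII. floor area 6,100 square feet ≤ 15,500 square feet → Large Premises License not required.
Art. VIII. provides massage or bodywork services → exempt from Compliance Certificate.
Art. IX. floor area 6,100 square feet < 6,400 square feet; does not offer overnight accommodation; sells firearms or ammunition → Municipal Authorization not required.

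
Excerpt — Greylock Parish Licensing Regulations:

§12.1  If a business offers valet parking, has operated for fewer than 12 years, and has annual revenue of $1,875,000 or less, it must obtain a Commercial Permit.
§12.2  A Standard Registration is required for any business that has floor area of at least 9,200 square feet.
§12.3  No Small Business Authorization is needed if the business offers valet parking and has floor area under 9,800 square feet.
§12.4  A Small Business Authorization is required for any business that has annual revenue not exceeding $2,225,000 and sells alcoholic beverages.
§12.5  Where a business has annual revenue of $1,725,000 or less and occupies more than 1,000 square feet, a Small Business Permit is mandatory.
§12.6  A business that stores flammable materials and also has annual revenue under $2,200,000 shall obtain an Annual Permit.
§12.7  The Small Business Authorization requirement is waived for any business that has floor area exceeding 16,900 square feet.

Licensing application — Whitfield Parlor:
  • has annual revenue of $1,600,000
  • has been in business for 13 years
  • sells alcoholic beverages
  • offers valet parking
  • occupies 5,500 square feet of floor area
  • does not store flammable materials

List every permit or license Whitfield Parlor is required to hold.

§12.1 offers valet parking; years in business 13 ≥ 12; revenue $1,600,000 ≤ $1,875,000 → Commercial Permit not required.
§12.2 floor area 5,500 square feet < 9,200 square feet → Standard Registration not required.
§12.3 offers valet parking; floor area 5,500 square feet < 9,800 square feet → exempt from Small Business Authorization.
§12.4 revenue $1,600,000 ≤ $2,225,000; sells alcoholic beverages → Small Business Authorization required.
§12.5 revenue $1,600,000 ≤ $1,725,000; floor area 5,500 square feet > 1,000 square feet → Small Business Permit required.
§12.6 does not store flammable materials; revenue $1,600,000 < $2,200,000 → Annual Permit not required.
§12.7 floor area 5,500 square feet ≤ 16,900 square feet → Small Business Authorization exemption does not apply.

Small Business Permit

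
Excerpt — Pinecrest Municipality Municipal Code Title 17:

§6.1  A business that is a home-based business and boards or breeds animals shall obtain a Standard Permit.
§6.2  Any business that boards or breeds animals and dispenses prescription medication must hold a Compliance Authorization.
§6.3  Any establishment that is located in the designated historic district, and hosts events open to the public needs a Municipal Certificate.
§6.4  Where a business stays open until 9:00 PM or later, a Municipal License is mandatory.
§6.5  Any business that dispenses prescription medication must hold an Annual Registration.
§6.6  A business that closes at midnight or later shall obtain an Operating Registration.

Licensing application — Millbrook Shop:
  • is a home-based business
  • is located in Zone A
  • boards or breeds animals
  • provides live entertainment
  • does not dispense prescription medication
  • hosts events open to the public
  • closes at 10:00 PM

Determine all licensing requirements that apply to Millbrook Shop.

§6.1 is a home-based business; boards or breeds animals → Standard Permit required.
§6.2 boards or breeds animals; does not dispense prescription medication → Compliance Authorization not required.
§6.3 is located in Zone A (not: is located in the designated historic district); hosts events open to the public → Municipal Certificate not required.
§6.4 closes 10:00 PM, after 9:00 PM → Municipal License required.
§6.5 does not dispense prescription medication → Annual Registration not required.
§6.6 closes 10:00 PM, at/before midnight → Operating Registration not required.

Municipal License, Standard Permit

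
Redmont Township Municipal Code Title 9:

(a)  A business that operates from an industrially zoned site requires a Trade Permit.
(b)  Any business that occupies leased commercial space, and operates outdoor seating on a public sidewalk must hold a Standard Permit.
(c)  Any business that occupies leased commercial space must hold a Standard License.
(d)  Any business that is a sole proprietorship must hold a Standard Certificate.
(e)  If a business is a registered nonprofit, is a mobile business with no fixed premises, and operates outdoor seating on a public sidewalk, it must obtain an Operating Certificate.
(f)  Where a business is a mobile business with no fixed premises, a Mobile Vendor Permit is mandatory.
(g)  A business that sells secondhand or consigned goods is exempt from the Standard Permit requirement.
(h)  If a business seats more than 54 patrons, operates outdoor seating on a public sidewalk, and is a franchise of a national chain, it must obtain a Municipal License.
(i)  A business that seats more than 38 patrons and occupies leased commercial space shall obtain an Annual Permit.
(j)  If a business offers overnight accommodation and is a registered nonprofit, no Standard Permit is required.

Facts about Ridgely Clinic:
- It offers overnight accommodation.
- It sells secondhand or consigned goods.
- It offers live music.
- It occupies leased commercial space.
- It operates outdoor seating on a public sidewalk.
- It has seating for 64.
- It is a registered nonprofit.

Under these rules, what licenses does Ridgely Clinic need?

(a) occupies leased commercial space (not: operates from an industrially zoned site) → Trade Permit not required.
(b) occupies leased commercial space; operates outdoor seating on a public sidewalk → Standard Permit required.
(c) occupies leased commercial space → Standard License required.
(d) is a registered nonprofit (not: is a sole proprietorship) → Standard Certificate not required.
(e) is a registered nonprofit; occupies leased commercial space (not: is a mobile business with no fixed premises); operates outdoor seating on a public sidewalk → Operating Certificate not required.
(f) occupies leased commercial space (not: is a mobile business with no fixed premises) → Mobile Vendor Permit not required.
(g) sells secondhand or consigned goods → exempt from Standard Permit.
(h) seating 64 > 54; operates outdoor seating on a public sidewalk; is a registered nonprofit (not: is a franchise of a national chain) → Municipal License not required.
(i) seating 64 > 38; occupies leased commercial space → Annual Permit required.
(j) offers overnight accommodation; is a registered nonprofit → exempt from Standard Permit.

Annual Permit, Standard License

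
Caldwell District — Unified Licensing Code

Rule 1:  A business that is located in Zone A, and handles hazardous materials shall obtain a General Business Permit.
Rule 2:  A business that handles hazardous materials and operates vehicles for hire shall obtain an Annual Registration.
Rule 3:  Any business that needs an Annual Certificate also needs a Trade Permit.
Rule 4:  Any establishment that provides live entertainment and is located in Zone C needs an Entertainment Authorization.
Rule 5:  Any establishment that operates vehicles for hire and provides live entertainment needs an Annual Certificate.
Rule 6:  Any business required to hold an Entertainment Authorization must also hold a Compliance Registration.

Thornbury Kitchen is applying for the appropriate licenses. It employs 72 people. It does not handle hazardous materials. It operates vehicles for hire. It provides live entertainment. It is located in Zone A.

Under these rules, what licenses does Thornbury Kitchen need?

Annual Certificate, Trade Permit

Rule 1: is located in Zone A; does not handle hazardous materials → General Business Permit not required.
Rule 2: does not handle hazardous materials; operates vehicles for hire → Annual Registration not required.
Rule 3: Annual Certificate is required → Trade Permit also required.
Rule 4: provides live entertainment; is located in Zone A (not: is located in Zone C) → Entertainment Authorization not required.
Rule 5: operates vehicles for hire; provides live entertainment → Annual Certificate required.
Rule 6: Entertainment Authorization is not required → no effect.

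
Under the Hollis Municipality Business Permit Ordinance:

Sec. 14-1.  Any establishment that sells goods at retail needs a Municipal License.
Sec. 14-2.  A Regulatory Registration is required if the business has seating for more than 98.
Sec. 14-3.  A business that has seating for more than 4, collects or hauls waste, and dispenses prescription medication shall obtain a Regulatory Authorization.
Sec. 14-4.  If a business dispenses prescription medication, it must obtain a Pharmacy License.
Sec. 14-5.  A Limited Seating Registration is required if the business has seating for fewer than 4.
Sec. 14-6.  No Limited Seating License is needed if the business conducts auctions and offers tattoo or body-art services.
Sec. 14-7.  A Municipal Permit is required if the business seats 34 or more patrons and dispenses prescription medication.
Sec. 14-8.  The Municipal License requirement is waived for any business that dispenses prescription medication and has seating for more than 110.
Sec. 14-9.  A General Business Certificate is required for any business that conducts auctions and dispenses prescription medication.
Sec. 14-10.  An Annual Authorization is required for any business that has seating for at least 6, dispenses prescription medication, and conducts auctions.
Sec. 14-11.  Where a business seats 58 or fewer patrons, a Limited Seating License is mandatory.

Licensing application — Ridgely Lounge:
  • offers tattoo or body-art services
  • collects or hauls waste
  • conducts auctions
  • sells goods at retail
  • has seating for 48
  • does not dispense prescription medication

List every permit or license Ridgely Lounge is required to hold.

Municipal License

Sec. 14-1. sells goods at retail → Municipal License required.
Sec. 14-2. seating 48 ≤ 98 → Regulatory Registration not required.
Sec. 14-3. seating 48 > 4; collects or hauls waste; does not dispense prescription medication → Regulatory Authorization not required.
Sec. 14-4. does not dispense prescription medication → Pharmacy License not required.
Sec. 14-5. seating 48 ≥ 4 → Limited Seating Registration not required.
Sec. 14-6. conducts auctions; offers tattoo or body-art services → exempt from Limited Seating License.
Sec. 14-7. seating 48 ≥ 34; does not dispense prescription medication → Municipal Permit not required.
Sec. 14-8. does not dispense prescription medication; seating 48 ≤ 110 → Municipal License exemption does not apply.
Sec. 14-9. conducts auctions; does not dispense prescription medication → General Business Certificate not required.
Sec. 14-10. seating 48 ≥ 6; does not dispense prescription medication; conducts auctions → Annual Authorization not required.
Sec. 14-11. seating 48 ≤ 58 → Limited Seating License required.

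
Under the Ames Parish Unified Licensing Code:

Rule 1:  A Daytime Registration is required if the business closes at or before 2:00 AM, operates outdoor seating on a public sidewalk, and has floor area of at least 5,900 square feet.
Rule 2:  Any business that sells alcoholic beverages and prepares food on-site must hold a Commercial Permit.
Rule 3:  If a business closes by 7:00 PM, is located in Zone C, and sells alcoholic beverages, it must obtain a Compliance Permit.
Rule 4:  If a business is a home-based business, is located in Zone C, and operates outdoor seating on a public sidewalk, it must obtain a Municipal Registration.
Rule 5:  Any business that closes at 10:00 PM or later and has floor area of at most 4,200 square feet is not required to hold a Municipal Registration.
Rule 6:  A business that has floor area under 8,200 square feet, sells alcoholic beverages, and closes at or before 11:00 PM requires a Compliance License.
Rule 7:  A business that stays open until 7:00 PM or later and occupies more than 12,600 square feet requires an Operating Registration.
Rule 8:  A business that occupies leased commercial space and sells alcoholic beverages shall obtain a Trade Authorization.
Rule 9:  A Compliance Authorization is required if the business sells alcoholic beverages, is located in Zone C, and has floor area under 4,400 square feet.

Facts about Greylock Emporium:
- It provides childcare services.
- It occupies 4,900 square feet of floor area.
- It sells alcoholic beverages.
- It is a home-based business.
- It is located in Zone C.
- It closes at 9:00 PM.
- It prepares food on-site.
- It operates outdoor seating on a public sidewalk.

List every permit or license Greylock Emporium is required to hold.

Rule 1: closes 9:00 PM, at/before 2:00 AM; operates outdoor seating on a public sidewalk; floor area 4,900 square feet < 5,900 square feet → Daytime Registration not required.
Rule 2: sells alcoholic beverages; prepares food on-site → Commercial Permit required.
Rule 3: closes 9:00 PM, after 7:00 PM; is located in Zone C; sells alcoholic beverages → Compliance Permit not required.
Rule 4: is a home-based business; is located in Zone C; operates outdoor seating on a public sidewalk → Municipal Registration required.
Rule 5: closes 9:00 PM, at/before 10:00 PM; floor area 4,900 square feet > 4,200 square feet → Municipal Registration exemption does not apply.
Rule 6: floor area 4,900 square feet < 8,200 square feet; sells alcoholic beverages; closes 9:00 PM, at/before 11:00 PM → Compliance License required.
Rule 7: closes 9:00 PM, after 7:00 PM; floor area 4,900 square feet ≤ 12,600 square feet → Operating Registration not required.
Rule 8: is a home-based business (not: occupies leased commercial space); sells alcoholic beverages → Trade Authorization not required.
Rule 9: sells alcoholic beverages; is located in Zone C; floor area 4,900 square feet ≥ 4,400 square feet → Compliance Authorization not required.

Commercial Permit, Compliance License, Municipal Registration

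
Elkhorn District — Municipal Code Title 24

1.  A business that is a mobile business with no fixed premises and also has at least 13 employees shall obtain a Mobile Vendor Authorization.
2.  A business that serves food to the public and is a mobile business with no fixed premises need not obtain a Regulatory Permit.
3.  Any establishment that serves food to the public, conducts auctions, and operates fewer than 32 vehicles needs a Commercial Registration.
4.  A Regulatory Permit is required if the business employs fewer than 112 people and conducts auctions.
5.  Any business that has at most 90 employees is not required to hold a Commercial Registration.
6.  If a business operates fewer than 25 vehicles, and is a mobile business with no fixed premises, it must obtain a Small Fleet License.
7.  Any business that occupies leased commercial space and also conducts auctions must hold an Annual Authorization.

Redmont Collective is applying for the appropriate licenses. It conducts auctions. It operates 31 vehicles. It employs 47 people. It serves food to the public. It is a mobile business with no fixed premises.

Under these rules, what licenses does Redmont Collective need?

Mobile Vendor Authorization

1. is a mobile business with no fixed premises; employees 47 ≥ 13 → Mobile Vendor Authorization required.
2. serves food to the public; is a mobile business with no fixed premises → exempt from Regulatory Permit.
3. serves food to the public; conducts auctions; vehicles 31 < 32 → Commercial Registration required.
4. employees 47 < 112; conducts auctions → Regulatory Permit required.
5. employees 47 ≤ 90 → exempt from Commercial Registration.
6. vehicles 31 ≥ 25; is a mobile business with no fixed premises → Small Fleet License not required.
7. is a mobile business with no fixed premises (not: occupies leased commercial space); conducts auctions → Annual Authorization not required.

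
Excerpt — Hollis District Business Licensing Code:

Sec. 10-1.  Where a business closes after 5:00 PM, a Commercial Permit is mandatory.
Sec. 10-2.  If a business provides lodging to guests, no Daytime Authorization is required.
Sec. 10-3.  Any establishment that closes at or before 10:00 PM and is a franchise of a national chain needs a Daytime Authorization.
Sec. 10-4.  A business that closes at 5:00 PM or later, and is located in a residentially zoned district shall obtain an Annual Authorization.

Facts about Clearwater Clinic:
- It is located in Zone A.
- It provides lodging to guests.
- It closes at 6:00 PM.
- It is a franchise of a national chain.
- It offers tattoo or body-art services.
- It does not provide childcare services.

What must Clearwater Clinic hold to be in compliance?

Sec. 10-1. closes 6:00 PM, after 5:00 PM → Commercial Permit required.
Sec. 10-2. provides lodging to guests → exempt from Daytime Authorization.
Sec. 10-3. closes 6:00 PM, at/before 10:00 PM; is a franchise of a national chain → Daytime Authorization required.
Sec. 10-4. closes 6:00 PM, after 5:00 PM; is located in Zone A (not: is located in a residentially zoned district) → Annual Authorization not required.

Commercial Permit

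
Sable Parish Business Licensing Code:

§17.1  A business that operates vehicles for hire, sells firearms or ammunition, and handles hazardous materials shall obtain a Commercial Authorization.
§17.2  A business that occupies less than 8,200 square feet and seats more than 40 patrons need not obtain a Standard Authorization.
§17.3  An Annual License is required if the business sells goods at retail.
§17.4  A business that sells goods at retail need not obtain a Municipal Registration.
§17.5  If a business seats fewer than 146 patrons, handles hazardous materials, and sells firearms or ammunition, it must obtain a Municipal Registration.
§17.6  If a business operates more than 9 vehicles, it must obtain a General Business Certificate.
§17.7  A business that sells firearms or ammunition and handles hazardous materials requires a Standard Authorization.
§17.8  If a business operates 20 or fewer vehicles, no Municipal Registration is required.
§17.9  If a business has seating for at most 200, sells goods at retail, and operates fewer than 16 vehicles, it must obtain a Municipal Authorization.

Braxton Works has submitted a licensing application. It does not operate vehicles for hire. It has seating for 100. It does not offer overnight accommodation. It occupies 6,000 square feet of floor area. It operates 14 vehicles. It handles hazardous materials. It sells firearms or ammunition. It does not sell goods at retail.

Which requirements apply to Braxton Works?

General Business Certificate

§17.1 does not operate vehicles for hire; sells firearms or ammunition; handles hazardous materials → Commercial Authorization not required.
§17.2 floor area 6,000 square feet < 8,200 square feet; seating 100 > 40 → exempt from Standard Authorization.
§17.3 does not sell goods at retail → Annual License not required.
§17.4 does not sell goods at retail → Municipal Registration exemption does not apply.
§17.5 seating 100 < 146; handles hazardous materials; sells firearms or ammunition → Municipal Registration required.
§17.6 vehicles 14 > 9 → General Business Certificate required.
§17.7 sells firearms or ammunition; handles hazardous materials → Standard Authorization required.
§17.8 vehicles 14 ≤ 20 → exempt from Municipal Registration.
§17.9 seating 100 ≤ 200; does not sell goods at retail; vehicles 14 < 16 → Municipal Authorization not required.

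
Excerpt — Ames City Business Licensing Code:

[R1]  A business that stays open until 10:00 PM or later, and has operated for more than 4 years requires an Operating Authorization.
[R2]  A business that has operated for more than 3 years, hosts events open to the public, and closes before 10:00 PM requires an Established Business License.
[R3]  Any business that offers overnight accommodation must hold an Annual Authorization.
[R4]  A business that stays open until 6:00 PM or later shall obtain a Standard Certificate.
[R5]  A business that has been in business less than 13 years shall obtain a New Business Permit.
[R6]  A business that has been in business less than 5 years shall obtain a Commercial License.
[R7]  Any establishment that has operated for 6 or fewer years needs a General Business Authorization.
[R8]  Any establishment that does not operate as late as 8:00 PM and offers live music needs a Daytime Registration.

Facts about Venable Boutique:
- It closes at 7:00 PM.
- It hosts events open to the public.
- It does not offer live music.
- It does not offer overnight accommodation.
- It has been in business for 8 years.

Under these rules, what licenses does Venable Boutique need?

Established Business License, New Business Permit, Standard Certificate

[R1] closes 7:00 PM, at/before 10:00 PM; years in business 8 > 4 → Operating Authorization not required.
[R2] years in business 8 > 3; hosts events open to the public; closes 7:00 PM, at/before 10:00 PM → Established Business License required.
[R3] does not offer overnight accommodation → Annual Authorization not required.
[R4] closes 7:00 PM, after 6:00 PM → Standard Certificate required.
[R5] years in business 8 < 13 → New Business Permit required.
[R6] years in business 8 ≥ 5 → Commercial License not required.
[R7] years in business 8 > 6 → General Business Authorization not required.
[R8] closes 7:00 PM, at/before 8:00 PM; does not offer live music → Daytime Registration not required.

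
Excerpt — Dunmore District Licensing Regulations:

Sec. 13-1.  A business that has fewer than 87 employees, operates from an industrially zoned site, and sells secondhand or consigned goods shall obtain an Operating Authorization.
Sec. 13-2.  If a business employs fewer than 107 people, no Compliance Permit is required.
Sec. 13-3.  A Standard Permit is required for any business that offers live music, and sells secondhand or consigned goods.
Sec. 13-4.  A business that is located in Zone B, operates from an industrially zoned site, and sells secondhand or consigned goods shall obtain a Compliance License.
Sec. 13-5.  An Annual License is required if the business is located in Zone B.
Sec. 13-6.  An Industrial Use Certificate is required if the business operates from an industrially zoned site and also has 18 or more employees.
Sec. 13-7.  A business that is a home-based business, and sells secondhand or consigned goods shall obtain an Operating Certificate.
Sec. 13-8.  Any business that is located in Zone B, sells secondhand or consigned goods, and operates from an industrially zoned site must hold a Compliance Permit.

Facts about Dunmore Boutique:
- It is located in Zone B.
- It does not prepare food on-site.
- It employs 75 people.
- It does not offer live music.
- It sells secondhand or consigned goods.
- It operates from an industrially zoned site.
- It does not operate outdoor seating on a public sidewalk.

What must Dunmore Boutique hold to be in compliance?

Annual License, Compliance License, Industrial Use Certificate, Operating Authorization

Sec. 13-1. employees 75 < 87; operates from an industrially zoned site; sells secondhand or consigned goods → Operating Authorization required.
Sec. 13-2. employees 75 < 107 → exempt from Compliance Permit.
Sec. 13-3. does not offer live music; sells secondhand or consigned goods → Standard Permit not required.
Sec. 13-4. is located in Zone B; operates from an industrially zoned site; sells secondhand or consigned goods → Compliance License required.
Sec. 13-5. is located in Zone B → Annual License required.
Sec. 13-6. operates from an industrially zoned site; employees 75 ≥ 18 → Industrial Use Certificate required.
Sec. 13-7. operates from an industrially zoned site (not: is a home-based business); sells secondhand or consigned goods → Operating Certificate not required.
Sec. 13-8. is located in Zone B; sells secondhand or consigned goods; operates from an industrially zoned site → Compliance Permit required.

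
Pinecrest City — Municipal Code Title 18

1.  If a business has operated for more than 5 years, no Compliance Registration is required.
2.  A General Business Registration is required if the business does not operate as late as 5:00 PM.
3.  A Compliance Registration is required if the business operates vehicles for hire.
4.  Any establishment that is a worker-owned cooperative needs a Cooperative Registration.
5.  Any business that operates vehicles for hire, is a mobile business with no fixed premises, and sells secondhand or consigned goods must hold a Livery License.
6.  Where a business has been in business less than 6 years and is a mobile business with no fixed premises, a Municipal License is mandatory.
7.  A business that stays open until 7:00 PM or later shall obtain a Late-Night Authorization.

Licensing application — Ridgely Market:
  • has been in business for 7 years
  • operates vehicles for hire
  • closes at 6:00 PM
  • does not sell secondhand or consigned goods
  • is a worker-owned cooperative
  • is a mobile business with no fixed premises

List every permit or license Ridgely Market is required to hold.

Cooperative Registration

1. years in business 7 > 5 → exempt from Compliance Registration.
2. closes 6:00 PM, after 5:00 PM → General Business Registration not required.
3. operates vehicles for hire → Compliance Registration required.
4. is a worker-owned cooperative → Cooperative Registration required.
5. operates vehicles for hire; is a mobile business with no fixed premises; does not sell secondhand or consigned goods → Livery License not required.
6. years in business 7 ≥ 6; is a mobile business with no fixed premises → Municipal License not required.
7. closes 6:00 PM, at/before 7:00 PM → Late-Night Authorization not required.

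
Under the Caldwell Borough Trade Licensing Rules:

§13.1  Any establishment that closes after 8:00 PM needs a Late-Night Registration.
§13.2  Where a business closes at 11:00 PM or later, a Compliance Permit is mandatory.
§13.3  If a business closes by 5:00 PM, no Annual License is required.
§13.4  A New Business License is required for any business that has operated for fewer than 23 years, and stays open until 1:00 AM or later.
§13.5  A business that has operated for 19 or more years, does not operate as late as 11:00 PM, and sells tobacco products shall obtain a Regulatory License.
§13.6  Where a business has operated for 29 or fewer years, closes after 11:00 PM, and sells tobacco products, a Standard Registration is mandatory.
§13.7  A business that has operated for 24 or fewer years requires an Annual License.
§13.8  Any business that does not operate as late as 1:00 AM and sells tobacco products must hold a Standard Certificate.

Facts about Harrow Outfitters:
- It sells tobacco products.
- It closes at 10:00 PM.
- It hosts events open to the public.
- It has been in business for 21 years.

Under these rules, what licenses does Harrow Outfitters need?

Annual License, Late-Night Registration, Regulatory License, Standard Certificate

§13.1 closes 10:00 PM, after 8:00 PM → Late-Night Registration required.
§13.2 closes 10:00 PM, at/before 11:00 PM → Compliance Permit not required.
§13.3 closes 10:00 PM, after 5:00 PM → Annual License exemption does not apply.
§13.4 years in business 21 < 23; closes 10:00 PM, at/before 1:00 AM → New Business License not required.
§13.5 years in business 21 ≥ 19; closes 10:00 PM, at/before 11:00 PM; sells tobacco products → Regulatory License required.
§13.6 years in business 21 ≤ 29; closes 10:00 PM, at/before 11:00 PM; sells tobacco products → Standard Registration not required.
§13.7 years in business 21 ≤ 24 → Annual License required.
§13.8 closes 10:00 PM, at/before 1:00 AM; sells tobacco products → Standard Certificate required.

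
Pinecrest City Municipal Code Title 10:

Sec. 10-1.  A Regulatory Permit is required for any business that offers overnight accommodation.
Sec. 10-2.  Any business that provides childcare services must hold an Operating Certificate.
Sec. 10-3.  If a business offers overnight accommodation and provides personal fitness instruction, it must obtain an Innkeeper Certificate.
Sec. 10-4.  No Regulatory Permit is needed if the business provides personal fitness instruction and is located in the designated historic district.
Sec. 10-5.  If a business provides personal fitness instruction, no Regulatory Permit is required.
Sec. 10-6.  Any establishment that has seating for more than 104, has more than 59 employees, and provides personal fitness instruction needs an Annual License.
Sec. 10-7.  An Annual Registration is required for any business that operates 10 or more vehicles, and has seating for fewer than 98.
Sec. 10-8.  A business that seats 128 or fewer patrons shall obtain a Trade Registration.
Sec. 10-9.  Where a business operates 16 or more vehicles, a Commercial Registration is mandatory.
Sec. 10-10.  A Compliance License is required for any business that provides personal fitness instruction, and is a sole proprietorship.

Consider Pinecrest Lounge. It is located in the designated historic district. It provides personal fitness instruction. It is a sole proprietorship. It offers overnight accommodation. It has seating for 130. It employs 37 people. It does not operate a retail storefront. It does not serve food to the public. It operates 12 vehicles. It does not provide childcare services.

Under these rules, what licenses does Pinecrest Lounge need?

Sec. 10-1. offers overnight accommodation → Regulatory Permit required.
Sec. 10-2. does not provide childcare services → Operating Certificate not required.
Sec. 10-3. offers overnight accommodation; provides personal fitness instruction → Innkeeper Certificate required.
Sec. 10-4. provides personal fitness instruction; is located in the designated historic district → exempt from Regulatory Permit.
Sec. 10-5. provides personal fitness instruction → exempt from Regulatory Permit.
Sec. 10-6. seating 130 > 104; employees 37 ≤ 59; provides personal fitness instruction → Annual License not required.
Sec. 10-7. vehicles 12 ≥ 10; seating 130 ≥ 98 → Annual Registration not required.
Sec. 10-8. seating 130 > 128 → Trade Registration not required.
Sec. 10-9. vehicles 12 < 16 → Commercial Registration not required.
Sec. 10-10. provides personal fitness instruction; is a sole proprietorship → Compliance License required.

Compliance License, Innkeeper Certificate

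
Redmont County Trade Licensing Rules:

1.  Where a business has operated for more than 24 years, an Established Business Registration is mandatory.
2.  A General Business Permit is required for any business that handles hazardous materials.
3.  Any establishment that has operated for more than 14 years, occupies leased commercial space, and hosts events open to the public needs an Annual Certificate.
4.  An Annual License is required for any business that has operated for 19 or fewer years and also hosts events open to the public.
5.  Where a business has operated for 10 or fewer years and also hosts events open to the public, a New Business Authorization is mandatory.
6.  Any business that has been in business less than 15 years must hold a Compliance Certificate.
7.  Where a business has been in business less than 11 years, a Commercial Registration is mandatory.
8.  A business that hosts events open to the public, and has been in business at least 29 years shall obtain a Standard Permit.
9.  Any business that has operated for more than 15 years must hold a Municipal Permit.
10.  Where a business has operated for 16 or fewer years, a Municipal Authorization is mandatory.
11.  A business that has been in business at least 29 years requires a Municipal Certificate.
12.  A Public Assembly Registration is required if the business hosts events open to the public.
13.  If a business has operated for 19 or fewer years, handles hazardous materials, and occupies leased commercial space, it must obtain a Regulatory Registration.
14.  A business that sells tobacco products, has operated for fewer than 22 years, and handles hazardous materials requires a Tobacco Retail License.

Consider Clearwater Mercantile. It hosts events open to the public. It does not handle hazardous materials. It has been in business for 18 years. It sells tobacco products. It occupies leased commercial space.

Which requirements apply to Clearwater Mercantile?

Annual Certificate, Annual License, Municipal Permit, Public Assembly Registration

1. years in business 18 ≤ 24 → Established Business Registration not required.
2. does not handle hazardous materials → General Business Permit not required.
3. years in business 18 > 14; occupies leased commercial space; hosts events open to the public → Annual Certificate required.
4. years in business 18 ≤ 19; hosts events open to the public → Annual License required.
5. years in business 18 > 10; hosts events open to the public → New Business Authorization not required.
6. years in business 18 ≥ 15 → Compliance Certificate not required.
7. years in business 18 ≥ 11 → Commercial Registration not required.
8. hosts events open to the public; years in business 18 < 29 → Standard Permit not required.
9. years in business 18 > 15 → Municipal Permit required.
10. years in business 18 > 16 → Municipal Authorization not required.
11. years in business 18 < 29 → Municipal Certificate not required.
12. hosts events open to the public → Public Assembly Registration required.
13. years in business 18 ≤ 19; does not handle hazardous materials; occupies leased commercial space → Regulatory Registration not required.
14. sells tobacco products; years in business 18 < 22; does not handle hazardous materials → Tobacco Retail License not required.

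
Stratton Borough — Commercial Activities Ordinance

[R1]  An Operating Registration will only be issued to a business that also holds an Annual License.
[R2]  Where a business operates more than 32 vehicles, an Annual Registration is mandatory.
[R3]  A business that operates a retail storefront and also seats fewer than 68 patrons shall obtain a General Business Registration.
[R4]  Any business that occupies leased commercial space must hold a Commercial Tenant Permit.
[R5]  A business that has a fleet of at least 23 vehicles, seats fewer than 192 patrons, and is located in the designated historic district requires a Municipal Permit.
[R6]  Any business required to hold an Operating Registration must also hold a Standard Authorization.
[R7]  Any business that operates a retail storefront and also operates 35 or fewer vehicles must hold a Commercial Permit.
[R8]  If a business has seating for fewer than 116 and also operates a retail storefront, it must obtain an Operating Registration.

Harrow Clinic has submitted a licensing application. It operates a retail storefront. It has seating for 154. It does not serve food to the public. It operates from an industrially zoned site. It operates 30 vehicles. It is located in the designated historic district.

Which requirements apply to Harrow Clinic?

[R1] Operating Registration is not required → no effect.
[R2] vehicles 30 ≤ 32 → Annual Registration not required.
[R3] operates a retail storefront; seating 154 ≥ 68 → General Business Registration not required.
[R4] operates from an industrially zoned site (not: occupies leased commercial space) → Commercial Tenant Permit not required.
[R5] vehicles 30 ≥ 23; seating 154 < 192; is located in the designated historic district → Municipal Permit required.
[R6] Operating Registration is not required → no effect.
[R7] operates a retail storefront; vehicles 30 ≤ 35 → Commercial Permit required.
[R8] seating 154 ≥ 116; operates a retail storefront → Operating Registration not required.

Commercial Permit, Municipal Permit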